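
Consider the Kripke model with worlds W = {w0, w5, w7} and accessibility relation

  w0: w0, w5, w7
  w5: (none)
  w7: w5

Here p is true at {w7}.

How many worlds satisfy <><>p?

w0: successors {w0, w5, w7}; <>p there: w0:T, w5:F, w7:F. ✓
w5: no successors, so <><>p fails. ✗
w7: successors {w5}; <>p there: w5:F. ✗
Satisfying worlds: {w0}.

1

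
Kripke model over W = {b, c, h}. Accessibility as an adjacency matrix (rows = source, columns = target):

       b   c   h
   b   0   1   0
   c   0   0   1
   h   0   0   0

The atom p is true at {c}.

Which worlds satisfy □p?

{b, h}

b: successors {c}; p there: c:T. ✓
c: successors {h}; p there: h:F. ✗
h: no successors, so □p holds vacuously. ✓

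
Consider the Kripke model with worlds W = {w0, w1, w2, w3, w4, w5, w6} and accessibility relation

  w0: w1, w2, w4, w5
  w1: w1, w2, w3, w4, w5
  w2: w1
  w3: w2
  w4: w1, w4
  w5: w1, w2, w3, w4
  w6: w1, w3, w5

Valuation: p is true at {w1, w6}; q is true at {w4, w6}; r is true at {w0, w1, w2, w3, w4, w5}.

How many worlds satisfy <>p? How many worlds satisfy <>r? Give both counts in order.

6 and 7

For <>p:
w0: successors {w1, w2, w4, w5}; p there: w1:T, w2:F, w4:F, w5:F. ✓
w1: successors {w1, w2, w3, w4, w5}; p there: w1:T, w2:F, w3:F, w4:F, w5:F. ✓
w2: successors {w1}; p there: w1:T. ✓
w3: successors {w2}; p there: w2:F. ✗
w4: successors {w1, w4}; p there: w1:T, w4:F. ✓
w5: successors {w1, w2, w3, w4}; p there: w1:T, w2:F, w3:F, w4:F. ✓
w6: successors {w1, w3, w5}; p there: w1:T, w3:F, w5:F. ✓
— 6 worlds.
For <>r:
w0: successors {w1, w2, w4, w5}; r there: w1:T, w2:T, w4:T, w5:T. ✓
w1: successors {w1, w2, w3, w4, w5}; r there: w1:T, w2:T, w3:T, w4:T, w5:T. ✓
w2: successors {w1}; r there: w1:T. ✓
w3: successors {w2}; r there: w2:T. ✓
w4: successors {w1, w4}; r there: w1:T, w4:T. ✓
w5: successors {w1, w2, w3, w4}; r there: w1:T, w2:T, w3:T, w4:T. ✓
w6: successors {w1, w3, w5}; r there: w1:T, w3:T, w5:T. ✓
— 7 worlds.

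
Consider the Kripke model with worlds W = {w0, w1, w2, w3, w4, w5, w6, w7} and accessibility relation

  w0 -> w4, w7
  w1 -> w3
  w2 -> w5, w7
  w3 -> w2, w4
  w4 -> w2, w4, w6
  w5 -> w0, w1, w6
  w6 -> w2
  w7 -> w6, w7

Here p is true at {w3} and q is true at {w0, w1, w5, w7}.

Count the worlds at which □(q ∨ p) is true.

2

w0: successors {w4, w7}; q ∨ p there: w4:F, w7:T. ✗
w1: successors {w3}; q ∨ p there: w3:T. ✓
w2: successors {w5, w7}; q ∨ p there: w5:T, w7:T. ✓
w3: successors {w2, w4}; q ∨ p there: w2:F, w4:F. ✗
w4: successors {w2, w4, w6}; q ∨ p there: w2:F, w4:F, w6:F. ✗
w5: successors {w0, w1, w6}; q ∨ p there: w0:T, w1:T, w6:F. ✗
w6: successors {w2}; q ∨ p there: w2:F. ✗
w7: successors {w6, w7}; q ∨ p there: w6:F, w7:T. ✗
Satisfying worlds: {w1, w2}.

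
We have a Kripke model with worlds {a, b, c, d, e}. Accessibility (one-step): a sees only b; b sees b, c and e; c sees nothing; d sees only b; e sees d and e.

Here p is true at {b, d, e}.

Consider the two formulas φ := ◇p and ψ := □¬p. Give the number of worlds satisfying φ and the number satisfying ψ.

For ◇p:
a: successors {b}; p there: b:T. ✓
b: successors {b, c, e}; p there: b:T, c:F, e:T. ✓
c: no successors, so ◇p fails. ✗
d: successors {b}; p there: b:T. ✓
e: successors {d, e}; p there: d:T, e:T. ✓
— 4 worlds.
For □¬p:
a: successors {b}; ¬p there: b:F. ✗
b: successors {b, c, e}; ¬p there: b:F, c:T, e:F. ✗
c: no successors, so □¬p holds vacuously. ✓
d: successors {b}; ¬p there: b:F. ✗
e: successors {d, e}; ¬p there: d:F, e:F. ✗
— 1 world.

4 and 1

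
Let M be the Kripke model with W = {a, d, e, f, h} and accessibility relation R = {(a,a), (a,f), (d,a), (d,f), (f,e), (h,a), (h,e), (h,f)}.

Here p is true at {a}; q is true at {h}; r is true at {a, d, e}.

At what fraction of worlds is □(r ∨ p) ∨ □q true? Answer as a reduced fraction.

2/5

a: □(r ∨ p) is F, □q is F. ✗
d: □(r ∨ p) is F, □q is F. ✗
e: □(r ∨ p) is T, □q is T. ✓
f: □(r ∨ p) is T, □q is F. ✓
h: □(r ∨ p) is F, □q is F. ✗
That's 2 of 5 worlds, so 2/5.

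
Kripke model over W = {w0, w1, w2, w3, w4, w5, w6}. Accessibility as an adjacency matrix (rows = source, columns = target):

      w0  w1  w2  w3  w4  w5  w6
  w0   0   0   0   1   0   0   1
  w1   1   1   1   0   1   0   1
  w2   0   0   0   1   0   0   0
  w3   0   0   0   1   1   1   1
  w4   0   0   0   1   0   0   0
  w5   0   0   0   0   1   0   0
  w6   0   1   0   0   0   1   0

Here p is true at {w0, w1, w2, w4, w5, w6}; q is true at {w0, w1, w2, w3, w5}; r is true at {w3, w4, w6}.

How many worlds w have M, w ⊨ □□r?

1

w0: successors {w3, w6}; □r there: w3:F, w6:F. ✗
w1: successors {w0, w1, w2, w4, w6}; □r there: w0:T, w1:F, w2:T, w4:T, w6:F. ✗
w2: successors {w3}; □r there: w3:F. ✗
w3: successors {w3, w4, w5, w6}; □r there: w3:F, w4:T, w5:T, w6:F. ✗
w4: successors {w3}; □r there: w3:F. ✗
w5: successors {w4}; □r there: w4:T. ✓
w6: successors {w1, w5}; □r there: w1:F, w5:T. ✗
Satisfying worlds: {w5}.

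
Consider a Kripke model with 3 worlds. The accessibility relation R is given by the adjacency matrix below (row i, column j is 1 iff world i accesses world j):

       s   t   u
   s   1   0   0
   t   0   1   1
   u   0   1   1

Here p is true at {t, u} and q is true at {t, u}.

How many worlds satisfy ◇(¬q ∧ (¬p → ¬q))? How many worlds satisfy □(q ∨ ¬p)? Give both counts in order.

1 and 3

For ◇(¬q ∧ (¬p → ¬q)):
s: successors {s}; ¬q ∧ (¬p → ¬q) there: s:T. ✓
t: successors {t, u}; ¬q ∧ (¬p → ¬q) there: t:F, u:F. ✗
u: successors {t, u}; ¬q ∧ (¬p → ¬q) there: t:F, u:F. ✗
— 1 world.
For □(q ∨ ¬p):
s: successors {s}; q ∨ ¬p there: s:T. ✓
t: successors {t, u}; q ∨ ¬p there: t:T, u:T. ✓
u: successors {t, u}; q ∨ ¬p there: t:T, u:T. ✓
— 3 worlds.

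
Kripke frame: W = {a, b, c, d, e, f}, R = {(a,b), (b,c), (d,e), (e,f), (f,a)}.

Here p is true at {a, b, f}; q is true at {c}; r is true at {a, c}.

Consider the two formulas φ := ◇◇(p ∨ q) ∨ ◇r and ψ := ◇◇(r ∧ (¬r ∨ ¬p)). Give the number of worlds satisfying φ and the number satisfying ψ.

5 and 1

For ◇◇(p ∨ q) ∨ ◇r:
a: ◇◇(p ∨ q) is T, ◇r is F. ✓
b: ◇◇(p ∨ q) is F, ◇r is T. ✓
c: ◇◇(p ∨ q) is F, ◇r is F. ✗
d: ◇◇(p ∨ q) is T, ◇r is F. ✓
e: ◇◇(p ∨ q) is T, ◇r is F. ✓
f: ◇◇(p ∨ q) is T, ◇r is T. ✓
— 5 worlds.
For ◇◇(r ∧ (¬r ∨ ¬p)):
a: successors {b}; ◇(r ∧ (¬r ∨ ¬p)) there: b:T. ✓
b: successors {c}; ◇(r ∧ (¬r ∨ ¬p)) there: c:F. ✗
c: no successors, so ◇◇(r ∧ (¬r ∨ ¬p)) fails. ✗
d: successors {e}; ◇(r ∧ (¬r ∨ ¬p)) there: e:F. ✗
e: successors {f}; ◇(r ∧ (¬r ∨ ¬p)) there: f:F. ✗
f: successors {a}; ◇(r ∧ (¬r ∨ ¬p)) there: a:F. ✗
— 1 world.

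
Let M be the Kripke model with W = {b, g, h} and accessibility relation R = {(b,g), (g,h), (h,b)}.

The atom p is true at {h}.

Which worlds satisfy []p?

{g}

b: successors {g}; p there: g:F. ✗
g: successors {h}; p there: h:T. ✓
h: successors {b}; p there: b:F. ✗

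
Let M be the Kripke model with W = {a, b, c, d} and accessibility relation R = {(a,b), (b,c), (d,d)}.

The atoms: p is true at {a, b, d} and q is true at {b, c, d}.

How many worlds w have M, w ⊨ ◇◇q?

a: successors {b}; ◇q there: b:T. ✓
b: successors {c}; ◇q there: c:F. ✗
c: no successors, so ◇◇q fails. ✗
d: successors {d}; ◇q there: d:T. ✓
Satisfying worlds: {a, d}.

2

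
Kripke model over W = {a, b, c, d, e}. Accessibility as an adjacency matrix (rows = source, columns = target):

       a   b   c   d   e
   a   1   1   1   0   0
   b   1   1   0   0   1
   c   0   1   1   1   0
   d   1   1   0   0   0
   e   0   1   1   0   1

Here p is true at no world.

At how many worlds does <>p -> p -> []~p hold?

5

a: <>p is F, p -> []~p is T. ✓
b: <>p is F, p -> []~p is T. ✓
c: <>p is F, p -> []~p is T. ✓
d: <>p is F, p -> []~p is T. ✓
e: <>p is F, p -> []~p is T. ✓
Satisfying worlds: {a, b, c, d, e}.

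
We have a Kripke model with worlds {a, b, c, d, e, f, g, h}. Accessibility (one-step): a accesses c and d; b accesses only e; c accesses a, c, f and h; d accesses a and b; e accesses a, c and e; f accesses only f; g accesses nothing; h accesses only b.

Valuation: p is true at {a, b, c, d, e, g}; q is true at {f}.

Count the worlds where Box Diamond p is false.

2

a: successors {c, d}; Diamond p there: c:T, d:T. ✓
b: successors {e}; Diamond p there: e:T. ✓
c: successors {a, c, f, h}; Diamond p there: a:T, c:T, f:F, h:T. ✗
d: successors {a, b}; Diamond p there: a:T, b:T. ✓
e: successors {a, c, e}; Diamond p there: a:T, c:T, e:T. ✓
f: successors {f}; Diamond p there: f:F. ✗
g: no successors, so Box Diamond p holds vacuously. ✓
h: successors {b}; Diamond p there: b:T. ✓
Satisfying worlds: {a, b, d, e, g, h}.
So Box Diamond p fails at the other 2 worlds.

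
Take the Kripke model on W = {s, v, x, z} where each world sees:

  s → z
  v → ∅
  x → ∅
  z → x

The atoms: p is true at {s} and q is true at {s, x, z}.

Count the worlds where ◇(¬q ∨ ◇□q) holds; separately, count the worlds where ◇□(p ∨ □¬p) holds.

1 and 2

For ◇(¬q ∨ ◇□q):
s: successors {z}; ¬q ∨ ◇□q there: z:T. ✓
v: no successors, so ◇(¬q ∨ ◇□q) fails. ✗
x: no successors, so ◇(¬q ∨ ◇□q) fails. ✗
z: successors {x}; ¬q ∨ ◇□q there: x:F. ✗
— 1 world.
For ◇□(p ∨ □¬p):
s: successors {z}; □(p ∨ □¬p) there: z:T. ✓
v: no successors, so ◇□(p ∨ □¬p) fails. ✗
x: no successors, so ◇□(p ∨ □¬p) fails. ✗
z: successors {x}; □(p ∨ □¬p) there: x:T. ✓
— 2 worlds.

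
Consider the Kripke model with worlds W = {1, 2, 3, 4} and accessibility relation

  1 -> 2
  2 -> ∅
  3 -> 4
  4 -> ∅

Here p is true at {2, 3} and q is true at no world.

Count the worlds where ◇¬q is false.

2

1: successors {2}; ¬q there: 2:T. ✓
2: no successors, so ◇¬q fails. ✗
3: successors {4}; ¬q there: 4:T. ✓
4: no successors, so ◇¬q fails. ✗
Satisfying worlds: {1, 3}.
So ◇¬q fails at the other 2 worlds.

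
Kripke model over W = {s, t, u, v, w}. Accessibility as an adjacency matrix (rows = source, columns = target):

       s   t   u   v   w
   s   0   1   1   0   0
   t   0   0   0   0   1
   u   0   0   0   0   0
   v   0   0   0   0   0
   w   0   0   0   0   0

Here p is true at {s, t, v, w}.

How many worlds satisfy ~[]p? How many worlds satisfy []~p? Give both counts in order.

For ~[]p:
s: []p is F. ✓
t: []p is T. ✗
u: []p is T. ✗
v: []p is T. ✗
w: []p is T. ✗
— 1 world.
For []~p:
s: successors {t, u}; ~p there: t:F, u:T. ✗
t: successors {w}; ~p there: w:F. ✗
u: no successors, so []~p holds vacuously. ✓
v: no successors, so []~p holds vacuously. ✓
w: no successors, so []~p holds vacuously. ✓
— 3 worlds.

1 and 3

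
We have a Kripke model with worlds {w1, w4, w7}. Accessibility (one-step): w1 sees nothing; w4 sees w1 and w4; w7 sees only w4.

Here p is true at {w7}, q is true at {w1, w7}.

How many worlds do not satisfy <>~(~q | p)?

2

w1: no successors, so <>~(~q | p) fails. ✗
w4: successors {w1, w4}; ~(~q | p) there: w1:T, w4:F. ✓
w7: successors {w4}; ~(~q | p) there: w4:F. ✗
Satisfying worlds: {w4}.
So <>~(~q | p) fails at the other 2 worlds.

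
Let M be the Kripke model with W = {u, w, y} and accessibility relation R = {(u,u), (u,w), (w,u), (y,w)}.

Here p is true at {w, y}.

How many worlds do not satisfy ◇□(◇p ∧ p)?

3

u: successors {u, w}; □(◇p ∧ p) there: u:F, w:F. ✗
w: successors {u}; □(◇p ∧ p) there: u:F. ✗
y: successors {w}; □(◇p ∧ p) there: w:F. ✗
Satisfying worlds: ∅.
So ◇□(◇p ∧ p) fails at the other 3 worlds.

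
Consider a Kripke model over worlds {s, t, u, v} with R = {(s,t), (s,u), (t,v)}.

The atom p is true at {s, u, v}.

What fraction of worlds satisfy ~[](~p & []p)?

1/2

s: [](~p & []p) is F. ✓
t: [](~p & []p) is F. ✓
u: [](~p & []p) is T. ✗
v: [](~p & []p) is T. ✗
That's 2 of 4 worlds, so 2/4 = 1/2.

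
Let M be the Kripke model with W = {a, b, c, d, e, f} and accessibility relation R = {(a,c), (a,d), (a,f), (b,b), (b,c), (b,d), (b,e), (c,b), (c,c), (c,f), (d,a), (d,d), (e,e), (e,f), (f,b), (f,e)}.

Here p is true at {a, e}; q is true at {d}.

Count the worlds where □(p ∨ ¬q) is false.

3

a: successors {c, d, f}; p ∨ ¬q there: c:T, d:F, f:T. ✗
b: successors {b, c, d, e}; p ∨ ¬q there: b:T, c:T, d:F, e:T. ✗
c: successors {b, c, f}; p ∨ ¬q there: b:T, c:T, f:T. ✓
d: successors {a, d}; p ∨ ¬q there: a:T, d:F. ✗
e: successors {e, f}; p ∨ ¬q there: e:T, f:T. ✓
f: successors {b, e}; p ∨ ¬q there: b:T, e:T. ✓
Satisfying worlds: {c, e, f}.
So □(p ∨ ¬q) fails at the other 3 worlds.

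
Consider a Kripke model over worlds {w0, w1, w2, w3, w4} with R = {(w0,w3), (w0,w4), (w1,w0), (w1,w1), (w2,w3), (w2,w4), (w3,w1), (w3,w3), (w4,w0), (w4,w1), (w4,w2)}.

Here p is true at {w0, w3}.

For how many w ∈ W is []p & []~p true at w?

0

w0: []p is F, []~p is F. ✗
w1: []p is F, []~p is F. ✗
w2: []p is F, []~p is F. ✗
w3: []p is F, []~p is F. ✗
w4: []p is F, []~p is F. ✗
Satisfying worlds: ∅.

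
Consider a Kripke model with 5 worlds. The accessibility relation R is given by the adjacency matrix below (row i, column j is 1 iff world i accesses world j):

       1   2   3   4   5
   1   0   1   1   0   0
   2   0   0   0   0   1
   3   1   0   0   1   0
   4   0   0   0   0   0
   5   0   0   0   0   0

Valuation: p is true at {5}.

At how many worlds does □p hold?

3

1: successors {2, 3}; p there: 2:F, 3:F. ✗
2: successors {5}; p there: 5:T. ✓
3: successors {1, 4}; p there: 1:F, 4:F. ✗
4: no successors, so □p holds vacuously. ✓
5: no successors, so □p holds vacuously. ✓
Satisfying worlds: {2, 4, 5}.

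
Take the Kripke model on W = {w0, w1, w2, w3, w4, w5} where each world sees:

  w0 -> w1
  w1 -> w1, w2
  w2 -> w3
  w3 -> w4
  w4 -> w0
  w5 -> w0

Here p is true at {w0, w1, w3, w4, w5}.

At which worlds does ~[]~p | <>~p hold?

{w0, w1, w2, w3, w4, w5}

w0: ~[]~p is T, <>~p is F. ✓
w1: ~[]~p is T, <>~p is T. ✓
w2: ~[]~p is T, <>~p is F. ✓
w3: ~[]~p is T, <>~p is F. ✓
w4: ~[]~p is T, <>~p is F. ✓
w5: ~[]~p is T, <>~p is F. ✓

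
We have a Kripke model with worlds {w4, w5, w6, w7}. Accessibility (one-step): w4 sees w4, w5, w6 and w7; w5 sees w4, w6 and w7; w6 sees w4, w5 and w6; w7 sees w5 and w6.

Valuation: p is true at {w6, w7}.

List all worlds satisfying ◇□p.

∅

w4: successors {w4, w5, w6, w7}; □p there: w4:F, w5:F, w6:F, w7:F. ✗
w5: successors {w4, w6, w7}; □p there: w4:F, w6:F, w7:F. ✗
w6: successors {w4, w5, w6}; □p there: w4:F, w5:F, w6:F. ✗
w7: successors {w5, w6}; □p there: w5:F, w6:F. ✗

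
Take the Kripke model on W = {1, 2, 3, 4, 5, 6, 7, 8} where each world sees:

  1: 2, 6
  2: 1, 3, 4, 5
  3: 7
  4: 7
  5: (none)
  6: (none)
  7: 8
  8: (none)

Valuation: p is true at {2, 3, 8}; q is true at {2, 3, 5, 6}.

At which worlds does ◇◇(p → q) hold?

1: successors {2, 6}; ◇(p → q) there: 2:T, 6:F. ✓
2: successors {1, 3, 4, 5}; ◇(p → q) there: 1:T, 3:T, 4:T, 5:F. ✓
3: successors {7}; ◇(p → q) there: 7:F. ✗
4: successors {7}; ◇(p → q) there: 7:F. ✗
5: no successors, so ◇◇(p → q) fails. ✗
6: no successors, so ◇◇(p → q) fails. ✗
7: successors {8}; ◇(p → q) there: 8:F. ✗
8: no successors, so ◇◇(p → q) fails. ✗

{1, 2}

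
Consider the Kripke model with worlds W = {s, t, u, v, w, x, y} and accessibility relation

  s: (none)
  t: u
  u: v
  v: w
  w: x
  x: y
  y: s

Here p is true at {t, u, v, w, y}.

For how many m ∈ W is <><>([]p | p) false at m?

2

s: no successors, so <><>([]p | p) fails. ✗
t: successors {u}; <>([]p | p) there: u:T. ✓
u: successors {v}; <>([]p | p) there: v:T. ✓
v: successors {w}; <>([]p | p) there: w:T. ✓
w: successors {x}; <>([]p | p) there: x:T. ✓
x: successors {y}; <>([]p | p) there: y:T. ✓
y: successors {s}; <>([]p | p) there: s:F. ✗
Satisfying worlds: {t, u, v, w, x}.
So <><>([]p | p) fails at the other 2 worlds.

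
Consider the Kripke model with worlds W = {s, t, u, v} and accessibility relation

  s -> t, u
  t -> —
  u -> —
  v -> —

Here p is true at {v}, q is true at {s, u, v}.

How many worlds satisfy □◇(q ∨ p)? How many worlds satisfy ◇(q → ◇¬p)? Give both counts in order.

3 and 1

For □◇(q ∨ p):
s: successors {t, u}; ◇(q ∨ p) there: t:F, u:F. ✗
t: no successors, so □◇(q ∨ p) holds vacuously. ✓
u: no successors, so □◇(q ∨ p) holds vacuously. ✓
v: no successors, so □◇(q ∨ p) holds vacuously. ✓
— 3 worlds.
For ◇(q → ◇¬p):
s: successors {t, u}; q → ◇¬p there: t:T, u:F. ✓
t: no successors, so ◇(q → ◇¬p) fails. ✗
u: no successors, so ◇(q → ◇¬p) fails. ✗
v: no successors, so ◇(q → ◇¬p) fails. ✗
— 1 world.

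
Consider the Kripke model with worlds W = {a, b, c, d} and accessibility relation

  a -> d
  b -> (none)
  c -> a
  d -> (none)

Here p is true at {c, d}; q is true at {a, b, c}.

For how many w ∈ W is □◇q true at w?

2

a: successors {d}; ◇q there: d:F. ✗
b: no successors, so □◇q holds vacuously. ✓
c: successors {a}; ◇q there: a:F. ✗
d: no successors, so □◇q holds vacuously. ✓
Satisfying worlds: {b, d}.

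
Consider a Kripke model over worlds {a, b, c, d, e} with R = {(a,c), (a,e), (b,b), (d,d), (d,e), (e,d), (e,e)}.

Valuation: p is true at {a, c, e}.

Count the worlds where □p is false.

3

a: successors {c, e}; p there: c:T, e:T. ✓
b: successors {b}; p there: b:F. ✗
c: no successors, so □p holds vacuously. ✓
d: successors {d, e}; p there: d:F, e:T. ✗
e: successors {d, e}; p there: d:F, e:T. ✗
Satisfying worlds: {a, c}.
So □p fails at the other 3 worlds.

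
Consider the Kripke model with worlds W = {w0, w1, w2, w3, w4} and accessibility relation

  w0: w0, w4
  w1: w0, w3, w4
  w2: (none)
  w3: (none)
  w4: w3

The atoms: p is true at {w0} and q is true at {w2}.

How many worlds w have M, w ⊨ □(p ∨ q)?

2

w0: successors {w0, w4}; p ∨ q there: w0:T, w4:F. ✗
w1: successors {w0, w3, w4}; p ∨ q there: w0:T, w3:F, w4:F. ✗
w2: no successors, so □(p ∨ q) holds vacuously. ✓
w3: no successors, so □(p ∨ q) holds vacuously. ✓
w4: successors {w3}; p ∨ q there: w3:F. ✗
Satisfying worlds: {w2, w3}.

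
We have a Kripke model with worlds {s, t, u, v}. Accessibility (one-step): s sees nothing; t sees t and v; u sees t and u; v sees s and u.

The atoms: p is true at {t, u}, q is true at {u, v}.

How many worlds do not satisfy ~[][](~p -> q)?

s: [][](~p -> q) is T. ✗
t: [][](~p -> q) is F. ✓
u: [][](~p -> q) is T. ✗
v: [][](~p -> q) is T. ✗
Satisfying worlds: {t}.
So ~[][](~p -> q) fails at the other 3 worlds.

3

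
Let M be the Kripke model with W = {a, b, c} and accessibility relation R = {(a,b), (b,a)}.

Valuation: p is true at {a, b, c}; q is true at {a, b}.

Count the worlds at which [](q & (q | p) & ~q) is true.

1

a: successors {b}; q & (q | p) & ~q there: b:F. ✗
b: successors {a}; q & (q | p) & ~q there: a:F. ✗
c: no successors, so [](q & (q | p) & ~q) holds vacuously. ✓
Satisfying worlds: {c}.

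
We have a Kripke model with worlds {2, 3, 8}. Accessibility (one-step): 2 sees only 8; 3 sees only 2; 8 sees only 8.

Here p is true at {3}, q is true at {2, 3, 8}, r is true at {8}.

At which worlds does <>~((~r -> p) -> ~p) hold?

∅

2: successors {8}; ~((~r -> p) -> ~p) there: 8:F. ✗
3: successors {2}; ~((~r -> p) -> ~p) there: 2:F. ✗
8: successors {8}; ~((~r -> p) -> ~p) there: 8:F. ✗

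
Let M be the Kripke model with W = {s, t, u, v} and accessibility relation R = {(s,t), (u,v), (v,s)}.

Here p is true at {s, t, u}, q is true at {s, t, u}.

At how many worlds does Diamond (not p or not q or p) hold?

s: successors {t}; not p or not q or p there: t:T. ✓
t: no successors, so Diamond (not p or not q or p) fails. ✗
u: successors {v}; not p or not q or p there: v:T. ✓
v: successors {s}; not p or not q or p there: s:T. ✓
Satisfying worlds: {s, u, v}.

3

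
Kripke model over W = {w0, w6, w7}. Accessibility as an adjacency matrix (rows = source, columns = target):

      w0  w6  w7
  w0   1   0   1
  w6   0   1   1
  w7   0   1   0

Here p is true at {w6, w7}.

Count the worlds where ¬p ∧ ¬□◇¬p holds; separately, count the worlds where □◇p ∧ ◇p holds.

For ¬p ∧ ¬□◇¬p:
w0: ¬p is T, ¬□◇¬p is T. ✓
w6: ¬p is F, ¬□◇¬p is T. ✗
w7: ¬p is F, ¬□◇¬p is T. ✗
— 1 world.
For □◇p ∧ ◇p:
w0: □◇p is T, ◇p is T. ✓
w6: □◇p is T, ◇p is T. ✓
w7: □◇p is T, ◇p is T. ✓
— 3 worlds.

1 and 3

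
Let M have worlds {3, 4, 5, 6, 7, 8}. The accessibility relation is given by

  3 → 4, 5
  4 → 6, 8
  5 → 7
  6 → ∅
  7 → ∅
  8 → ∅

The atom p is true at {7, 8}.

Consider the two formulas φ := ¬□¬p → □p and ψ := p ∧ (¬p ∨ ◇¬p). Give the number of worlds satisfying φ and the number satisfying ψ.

5 and 0

For ¬□¬p → □p:
3: ¬□¬p is F, □p is F. ✓
4: ¬□¬p is T, □p is F. ✗
5: ¬□¬p is T, □p is T. ✓
6: ¬□¬p is F, □p is T. ✓
7: ¬□¬p is F, □p is T. ✓
8: ¬□¬p is F, □p is T. ✓
— 5 worlds.
For p ∧ (¬p ∨ ◇¬p):
3: p is F, ¬p ∨ ◇¬p is T. ✗
4: p is F, ¬p ∨ ◇¬p is T. ✗
5: p is F, ¬p ∨ ◇¬p is T. ✗
6: p is F, ¬p ∨ ◇¬p is T. ✗
7: p is T, ¬p ∨ ◇¬p is F. ✗
8: p is T, ¬p ∨ ◇¬p is F. ✗
— 0 worlds.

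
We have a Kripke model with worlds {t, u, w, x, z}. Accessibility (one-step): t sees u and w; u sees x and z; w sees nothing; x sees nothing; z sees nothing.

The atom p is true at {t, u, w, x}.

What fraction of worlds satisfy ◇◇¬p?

1/5

t: successors {u, w}; ◇¬p there: u:T, w:F. ✓
u: successors {x, z}; ◇¬p there: x:F, z:F. ✗
w: no successors, so ◇◇¬p fails. ✗
x: no successors, so ◇◇¬p fails. ✗
z: no successors, so ◇◇¬p fails. ✗
That's 1 of 5 worlds, so 1/5.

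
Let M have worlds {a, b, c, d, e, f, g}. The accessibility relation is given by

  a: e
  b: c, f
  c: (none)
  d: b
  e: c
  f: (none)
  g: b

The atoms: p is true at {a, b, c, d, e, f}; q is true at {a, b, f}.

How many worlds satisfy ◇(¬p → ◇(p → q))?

5

a: successors {e}; ¬p → ◇(p → q) there: e:T. ✓
b: successors {c, f}; ¬p → ◇(p → q) there: c:T, f:T. ✓
c: no successors, so ◇(¬p → ◇(p → q)) fails. ✗
d: successors {b}; ¬p → ◇(p → q) there: b:T. ✓
e: successors {c}; ¬p → ◇(p → q) there: c:T. ✓
f: no successors, so ◇(¬p → ◇(p → q)) fails. ✗
g: successors {b}; ¬p → ◇(p → q) there: b:T. ✓
Satisfying worlds: {a, b, d, e, g}.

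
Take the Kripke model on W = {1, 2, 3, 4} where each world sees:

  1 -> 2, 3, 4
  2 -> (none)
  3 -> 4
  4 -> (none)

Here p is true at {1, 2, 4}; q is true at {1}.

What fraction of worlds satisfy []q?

1/2

1: successors {2, 3, 4}; q there: 2:F, 3:F, 4:F. ✗
2: no successors, so []q holds vacuously. ✓
3: successors {4}; q there: 4:F. ✗
4: no successors, so []q holds vacuously. ✓
That's 2 of 4 worlds, so 2/4 = 1/2.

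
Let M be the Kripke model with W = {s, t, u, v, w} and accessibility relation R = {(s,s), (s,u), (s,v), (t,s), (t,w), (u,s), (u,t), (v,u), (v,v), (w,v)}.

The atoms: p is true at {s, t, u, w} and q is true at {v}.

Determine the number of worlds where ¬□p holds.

3

s: □p is F. ✓
t: □p is T. ✗
u: □p is T. ✗
v: □p is F. ✓
w: □p is F. ✓
Satisfying worlds: {s, v, w}.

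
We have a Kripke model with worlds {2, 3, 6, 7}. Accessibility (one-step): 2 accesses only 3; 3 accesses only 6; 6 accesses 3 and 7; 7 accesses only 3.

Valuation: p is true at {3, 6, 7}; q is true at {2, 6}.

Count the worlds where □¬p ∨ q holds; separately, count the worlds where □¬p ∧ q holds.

2 and 0

For □¬p ∨ q:
2: □¬p is F, q is T. ✓
3: □¬p is F, q is F. ✗
6: □¬p is F, q is T. ✓
7: □¬p is F, q is F. ✗
— 2 worlds.
For □¬p ∧ q:
2: □¬p is F, q is T. ✗
3: □¬p is F, q is F. ✗
6: □¬p is F, q is T. ✗
7: □¬p is F, q is F. ✗
— 0 worlds.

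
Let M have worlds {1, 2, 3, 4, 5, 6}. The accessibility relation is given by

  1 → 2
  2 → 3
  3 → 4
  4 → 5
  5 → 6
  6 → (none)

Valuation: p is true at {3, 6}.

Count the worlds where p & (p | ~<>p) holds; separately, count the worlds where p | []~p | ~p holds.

2 and 6

For p & (p | ~<>p):
1: p is F, p | ~<>p is T. ✗
2: p is F, p | ~<>p is F. ✗
3: p is T, p | ~<>p is T. ✓
4: p is F, p | ~<>p is T. ✗
5: p is F, p | ~<>p is F. ✗
6: p is T, p | ~<>p is T. ✓
— 2 worlds.
For p | []~p | ~p:
1: p is F, []~p | ~p is T. ✓
2: p is F, []~p | ~p is T. ✓
3: p is T, []~p | ~p is T. ✓
4: p is F, []~p | ~p is T. ✓
5: p is F, []~p | ~p is T. ✓
6: p is T, []~p | ~p is T. ✓
— 6 worlds.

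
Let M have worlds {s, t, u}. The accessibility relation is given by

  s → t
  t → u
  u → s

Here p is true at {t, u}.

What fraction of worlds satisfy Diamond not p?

s: successors {t}; not p there: t:F. ✗
t: successors {u}; not p there: u:F. ✗
u: successors {s}; not p there: s:T. ✓
That's 1 of 3 worlds, so 1/3.

1/3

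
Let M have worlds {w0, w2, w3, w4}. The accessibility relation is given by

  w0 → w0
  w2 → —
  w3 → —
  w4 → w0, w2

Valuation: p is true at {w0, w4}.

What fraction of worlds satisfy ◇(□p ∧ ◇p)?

1/2

w0: successors {w0}; □p ∧ ◇p there: w0:T. ✓
w2: no successors, so ◇(□p ∧ ◇p) fails. ✗
w3: no successors, so ◇(□p ∧ ◇p) fails. ✗
w4: successors {w0, w2}; □p ∧ ◇p there: w0:T, w2:F. ✓
That's 2 of 4 worlds, so 2/4 = 1/2.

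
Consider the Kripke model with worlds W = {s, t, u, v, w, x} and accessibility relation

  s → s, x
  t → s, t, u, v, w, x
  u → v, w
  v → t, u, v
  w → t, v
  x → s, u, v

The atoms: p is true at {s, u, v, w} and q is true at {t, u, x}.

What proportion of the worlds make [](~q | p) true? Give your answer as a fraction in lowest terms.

s: successors {s, x}; ~q | p there: s:T, x:F. ✗
t: successors {s, t, u, v, w, x}; ~q | p there: s:T, t:F, u:T, v:T, w:T, x:F. ✗
u: successors {v, w}; ~q | p there: v:T, w:T. ✓
v: successors {t, u, v}; ~q | p there: t:F, u:T, v:T. ✗
w: successors {t, v}; ~q | p there: t:F, v:T. ✗
x: successors {s, u, v}; ~q | p there: s:T, u:T, v:T. ✓
That's 2 of 6 worlds, so 2/6 = 1/3.

1/3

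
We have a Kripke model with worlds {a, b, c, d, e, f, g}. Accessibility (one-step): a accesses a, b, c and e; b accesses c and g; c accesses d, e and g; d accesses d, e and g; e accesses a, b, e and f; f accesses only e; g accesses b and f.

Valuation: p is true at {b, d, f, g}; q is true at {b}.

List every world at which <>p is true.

{a, b, c, d, e, g}

a: successors {a, b, c, e}; p there: a:F, b:T, c:F, e:F. ✓
b: successors {c, g}; p there: c:F, g:T. ✓
c: successors {d, e, g}; p there: d:T, e:F, g:T. ✓
d: successors {d, e, g}; p there: d:T, e:F, g:T. ✓
e: successors {a, b, e, f}; p there: a:F, b:T, e:F, f:T. ✓
f: successors {e}; p there: e:F. ✗
g: successors {b, f}; p there: b:T, f:T. ✓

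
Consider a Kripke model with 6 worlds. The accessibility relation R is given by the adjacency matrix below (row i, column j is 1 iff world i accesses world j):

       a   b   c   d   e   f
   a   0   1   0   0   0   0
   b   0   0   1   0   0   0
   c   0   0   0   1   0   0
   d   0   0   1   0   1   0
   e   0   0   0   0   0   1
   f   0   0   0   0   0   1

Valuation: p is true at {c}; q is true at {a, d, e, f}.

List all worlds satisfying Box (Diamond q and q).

a: successors {b}; Diamond q and q there: b:F. ✗
b: successors {c}; Diamond q and q there: c:F. ✗
c: successors {d}; Diamond q and q there: d:T. ✓
d: successors {c, e}; Diamond q and q there: c:F, e:T. ✗
e: successors {f}; Diamond q and q there: f:T. ✓
f: successors {f}; Diamond q and q there: f:T. ✓

{c, e, f}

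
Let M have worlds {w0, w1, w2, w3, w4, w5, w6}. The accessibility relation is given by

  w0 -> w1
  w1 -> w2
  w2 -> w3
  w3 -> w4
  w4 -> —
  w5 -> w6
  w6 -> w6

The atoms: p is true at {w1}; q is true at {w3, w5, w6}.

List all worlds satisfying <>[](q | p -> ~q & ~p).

{w0, w2, w3}

w0: successors {w1}; [](q | p -> ~q & ~p) there: w1:T. ✓
w1: successors {w2}; [](q | p -> ~q & ~p) there: w2:F. ✗
w2: successors {w3}; [](q | p -> ~q & ~p) there: w3:T. ✓
w3: successors {w4}; [](q | p -> ~q & ~p) there: w4:T. ✓
w4: no successors, so <>[](q | p -> ~q & ~p) fails. ✗
w5: successors {w6}; [](q | p -> ~q & ~p) there: w6:F. ✗
w6: successors {w6}; [](q | p -> ~q & ~p) there: w6:F. ✗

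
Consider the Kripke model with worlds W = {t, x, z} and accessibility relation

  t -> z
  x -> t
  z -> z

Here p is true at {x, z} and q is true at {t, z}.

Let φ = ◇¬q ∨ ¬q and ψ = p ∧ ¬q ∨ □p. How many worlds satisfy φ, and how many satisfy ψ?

For ◇¬q ∨ ¬q:
t: ◇¬q is F, ¬q is F. ✗
x: ◇¬q is F, ¬q is T. ✓
z: ◇¬q is F, ¬q is F. ✗
— 1 world.
For p ∧ ¬q ∨ □p:
t: p ∧ ¬q is F, □p is T. ✓
x: p ∧ ¬q is T, □p is F. ✓
z: p ∧ ¬q is F, □p is T. ✓
— 3 worlds.

1 and 3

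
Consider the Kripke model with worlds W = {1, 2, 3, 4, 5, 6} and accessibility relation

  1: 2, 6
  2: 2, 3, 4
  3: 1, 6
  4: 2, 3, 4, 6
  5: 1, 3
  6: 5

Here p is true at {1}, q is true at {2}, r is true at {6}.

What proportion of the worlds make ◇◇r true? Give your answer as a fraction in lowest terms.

2/3

1: successors {2, 6}; ◇r there: 2:F, 6:F. ✗
2: successors {2, 3, 4}; ◇r there: 2:F, 3:T, 4:T. ✓
3: successors {1, 6}; ◇r there: 1:T, 6:F. ✓
4: successors {2, 3, 4, 6}; ◇r there: 2:F, 3:T, 4:T, 6:F. ✓
5: successors {1, 3}; ◇r there: 1:T, 3:T. ✓
6: successors {5}; ◇r there: 5:F. ✗
That's 4 of 6 worlds, so 4/6 = 2/3.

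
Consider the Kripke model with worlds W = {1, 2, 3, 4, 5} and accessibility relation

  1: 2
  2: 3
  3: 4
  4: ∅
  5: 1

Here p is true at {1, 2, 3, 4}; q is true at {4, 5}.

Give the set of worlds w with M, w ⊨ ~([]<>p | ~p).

1: []<>p | ~p is T. ✗
2: []<>p | ~p is T. ✗
3: []<>p | ~p is F. ✓
4: []<>p | ~p is T. ✗
5: []<>p | ~p is T. ✗

{3}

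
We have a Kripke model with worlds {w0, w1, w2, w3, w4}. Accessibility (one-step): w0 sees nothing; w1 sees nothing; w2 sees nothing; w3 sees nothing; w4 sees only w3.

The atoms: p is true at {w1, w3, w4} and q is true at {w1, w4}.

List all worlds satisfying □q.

w0: no successors, so □q holds vacuously. ✓
w1: no successors, so □q holds vacuously. ✓
w2: no successors, so □q holds vacuously. ✓
w3: no successors, so □q holds vacuously. ✓
w4: successors {w3}; q there: w3:F. ✗

{w0, w1, w2, w3}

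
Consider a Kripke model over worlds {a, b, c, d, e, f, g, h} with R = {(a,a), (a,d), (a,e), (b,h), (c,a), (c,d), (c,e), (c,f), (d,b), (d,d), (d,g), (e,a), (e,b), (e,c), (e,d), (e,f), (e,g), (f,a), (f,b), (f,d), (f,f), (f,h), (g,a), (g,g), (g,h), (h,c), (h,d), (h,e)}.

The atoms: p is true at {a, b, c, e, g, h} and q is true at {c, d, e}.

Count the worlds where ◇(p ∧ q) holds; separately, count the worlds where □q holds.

For ◇(p ∧ q):
a: successors {a, d, e}; p ∧ q there: a:F, d:F, e:T. ✓
b: successors {h}; p ∧ q there: h:F. ✗
c: successors {a, d, e, f}; p ∧ q there: a:F, d:F, e:T, f:F. ✓
d: successors {b, d, g}; p ∧ q there: b:F, d:F, g:F. ✗
e: successors {a, b, c, d, f, g}; p ∧ q there: a:F, b:F, c:T, d:F, f:F, g:F. ✓
f: successors {a, b, d, f, h}; p ∧ q there: a:F, b:F, d:F, f:F, h:F. ✗
g: successors {a, g, h}; p ∧ q there: a:F, g:F, h:F. ✗
h: successors {c, d, e}; p ∧ q there: c:T, d:F, e:T. ✓
— 4 worlds.
For □q:
a: successors {a, d, e}; q there: a:F, d:T, e:T. ✗
b: successors {h}; q there: h:F. ✗
c: successors {a, d, e, f}; q there: a:F, d:T, e:T, f:F. ✗
d: successors {b, d, g}; q there: b:F, d:T, g:F. ✗
e: successors {a, b, c, d, f, g}; q there: a:F, b:F, c:T, d:T, f:F, g:F. ✗
f: successors {a, b, d, f, h}; q there: a:F, b:F, d:T, f:F, h:F. ✗
g: successors {a, g, h}; q there: a:F, g:F, h:F. ✗
h: successors {c, d, e}; q there: c:T, d:T, e:T. ✓
— 1 world.

4 and 1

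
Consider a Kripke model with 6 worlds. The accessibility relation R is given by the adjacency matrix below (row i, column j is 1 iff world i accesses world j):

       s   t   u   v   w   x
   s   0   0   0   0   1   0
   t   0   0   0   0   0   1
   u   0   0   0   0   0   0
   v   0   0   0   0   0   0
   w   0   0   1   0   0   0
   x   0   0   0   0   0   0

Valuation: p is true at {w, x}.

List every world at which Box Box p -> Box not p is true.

s: Box Box p is F, Box not p is F. ✓
t: Box Box p is T, Box not p is F. ✗
u: Box Box p is T, Box not p is T. ✓
v: Box Box p is T, Box not p is T. ✓
w: Box Box p is T, Box not p is T. ✓
x: Box Box p is T, Box not p is T. ✓

{s, u, v, w, x}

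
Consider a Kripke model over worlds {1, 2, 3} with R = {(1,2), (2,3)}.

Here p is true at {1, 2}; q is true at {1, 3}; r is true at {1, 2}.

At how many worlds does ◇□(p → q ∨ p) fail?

1

1: successors {2}; □(p → q ∨ p) there: 2:T. ✓
2: successors {3}; □(p → q ∨ p) there: 3:T. ✓
3: no successors, so ◇□(p → q ∨ p) fails. ✗
Satisfying worlds: {1, 2}.
So ◇□(p → q ∨ p) fails at the other 1 world.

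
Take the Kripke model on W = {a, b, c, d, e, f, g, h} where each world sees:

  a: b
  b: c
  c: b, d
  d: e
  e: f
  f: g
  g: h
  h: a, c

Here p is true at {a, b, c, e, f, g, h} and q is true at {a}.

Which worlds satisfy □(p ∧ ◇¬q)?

{a, b, d, e, f, g, h}

a: successors {b}; p ∧ ◇¬q there: b:T. ✓
b: successors {c}; p ∧ ◇¬q there: c:T. ✓
c: successors {b, d}; p ∧ ◇¬q there: b:T, d:F. ✗
d: successors {e}; p ∧ ◇¬q there: e:T. ✓
e: successors {f}; p ∧ ◇¬q there: f:T. ✓
f: successors {g}; p ∧ ◇¬q there: g:T. ✓
g: successors {h}; p ∧ ◇¬q there: h:T. ✓
h: successors {a, c}; p ∧ ◇¬q there: a:T, c:T. ✓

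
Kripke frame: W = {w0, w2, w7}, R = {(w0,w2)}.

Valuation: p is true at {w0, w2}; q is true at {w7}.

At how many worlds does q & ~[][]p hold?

0

w0: q is F, ~[][]p is F. ✗
w2: q is F, ~[][]p is F. ✗
w7: q is T, ~[][]p is F. ✗
Satisfying worlds: ∅.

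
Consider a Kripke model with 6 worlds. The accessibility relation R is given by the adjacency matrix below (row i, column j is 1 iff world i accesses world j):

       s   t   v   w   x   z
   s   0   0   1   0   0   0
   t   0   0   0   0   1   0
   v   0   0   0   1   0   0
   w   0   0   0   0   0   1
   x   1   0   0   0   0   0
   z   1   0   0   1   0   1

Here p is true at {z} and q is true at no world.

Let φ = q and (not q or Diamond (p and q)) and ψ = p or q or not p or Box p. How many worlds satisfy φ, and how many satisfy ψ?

0 and 6

For q and (not q or Diamond (p and q)):
s: q is F, not q or Diamond (p and q) is T. ✗
t: q is F, not q or Diamond (p and q) is T. ✗
v: q is F, not q or Diamond (p and q) is T. ✗
w: q is F, not q or Diamond (p and q) is T. ✗
x: q is F, not q or Diamond (p and q) is T. ✗
z: q is F, not q or Diamond (p and q) is T. ✗
— 0 worlds.
For p or q or not p or Box p:
s: p or q or not p is T, Box p is F. ✓
t: p or q or not p is T, Box p is F. ✓
v: p or q or not p is T, Box p is F. ✓
w: p or q or not p is T, Box p is T. ✓
x: p or q or not p is T, Box p is F. ✓
z: p or q or not p is T, Box p is F. ✓
— 6 worlds.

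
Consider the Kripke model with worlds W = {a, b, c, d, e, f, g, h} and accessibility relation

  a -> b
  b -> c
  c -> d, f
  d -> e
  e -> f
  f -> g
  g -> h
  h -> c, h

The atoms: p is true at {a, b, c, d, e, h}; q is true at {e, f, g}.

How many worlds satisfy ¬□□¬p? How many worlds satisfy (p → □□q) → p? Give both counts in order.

6 and 6

For ¬□□¬p:
a: □□¬p is F. ✓
b: □□¬p is F. ✓
c: □□¬p is F. ✓
d: □□¬p is T. ✗
e: □□¬p is T. ✗
f: □□¬p is F. ✓
g: □□¬p is F. ✓
h: □□¬p is F. ✓
— 6 worlds.
For (p → □□q) → p:
a: p → □□q is F, p is T. ✓
b: p → □□q is F, p is T. ✓
c: p → □□q is T, p is T. ✓
d: p → □□q is T, p is T. ✓
e: p → □□q is T, p is T. ✓
f: p → □□q is T, p is F. ✗
g: p → □□q is T, p is F. ✗
h: p → □□q is F, p is T. ✓
— 6 worlds.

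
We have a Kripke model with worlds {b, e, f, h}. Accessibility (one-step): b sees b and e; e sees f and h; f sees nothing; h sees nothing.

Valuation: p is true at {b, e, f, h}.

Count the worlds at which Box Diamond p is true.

3

b: successors {b, e}; Diamond p there: b:T, e:T. ✓
e: successors {f, h}; Diamond p there: f:F, h:F. ✗
f: no successors, so Box Diamond p holds vacuously. ✓
h: no successors, so Box Diamond p holds vacuously. ✓
Satisfying worlds: {b, f, h}.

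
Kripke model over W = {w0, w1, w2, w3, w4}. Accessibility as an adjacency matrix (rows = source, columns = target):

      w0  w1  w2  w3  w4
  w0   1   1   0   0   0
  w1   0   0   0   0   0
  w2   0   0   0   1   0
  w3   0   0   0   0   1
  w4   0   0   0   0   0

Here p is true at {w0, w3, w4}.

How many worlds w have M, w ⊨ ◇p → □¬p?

2

w0: ◇p is T, □¬p is F. ✗
w1: ◇p is F, □¬p is T. ✓
w2: ◇p is T, □¬p is F. ✗
w3: ◇p is T, □¬p is F. ✗
w4: ◇p is F, □¬p is T. ✓
Satisfying worlds: {w1, w4}.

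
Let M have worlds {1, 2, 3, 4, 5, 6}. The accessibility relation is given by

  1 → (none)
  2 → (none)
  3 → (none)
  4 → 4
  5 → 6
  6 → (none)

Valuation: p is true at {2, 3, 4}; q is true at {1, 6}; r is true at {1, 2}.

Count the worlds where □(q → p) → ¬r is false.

2

1: □(q → p) is T, ¬r is F. ✗
2: □(q → p) is T, ¬r is F. ✗
3: □(q → p) is T, ¬r is T. ✓
4: □(q → p) is T, ¬r is T. ✓
5: □(q → p) is F, ¬r is T. ✓
6: □(q → p) is T, ¬r is T. ✓
Satisfying worlds: {3, 4, 5, 6}.
So □(q → p) → ¬r fails at the other 2 worlds.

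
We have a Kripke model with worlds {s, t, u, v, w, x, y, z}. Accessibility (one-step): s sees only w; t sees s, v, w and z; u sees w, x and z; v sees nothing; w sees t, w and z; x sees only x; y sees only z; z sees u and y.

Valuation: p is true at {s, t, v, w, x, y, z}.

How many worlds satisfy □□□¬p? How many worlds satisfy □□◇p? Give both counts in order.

For □□□¬p:
s: successors {w}; □□¬p there: w:F. ✗
t: successors {s, v, w, z}; □□¬p there: s:F, v:T, w:F, z:F. ✗
u: successors {w, x, z}; □□¬p there: w:F, x:F, z:F. ✗
v: no successors, so □□□¬p holds vacuously. ✓
w: successors {t, w, z}; □□¬p there: t:F, w:F, z:F. ✗
x: successors {x}; □□¬p there: x:F. ✗
y: successors {z}; □□¬p there: z:F. ✗
z: successors {u, y}; □□¬p there: u:F, y:F. ✗
— 1 world.
For □□◇p:
s: successors {w}; □◇p there: w:T. ✓
t: successors {s, v, w, z}; □◇p there: s:T, v:T, w:T, z:T. ✓
u: successors {w, x, z}; □◇p there: w:T, x:T, z:T. ✓
v: no successors, so □□◇p holds vacuously. ✓
w: successors {t, w, z}; □◇p there: t:F, w:T, z:T. ✗
x: successors {x}; □◇p there: x:T. ✓
y: successors {z}; □◇p there: z:T. ✓
z: successors {u, y}; □◇p there: u:T, y:T. ✓
— 7 worlds.

1 and 7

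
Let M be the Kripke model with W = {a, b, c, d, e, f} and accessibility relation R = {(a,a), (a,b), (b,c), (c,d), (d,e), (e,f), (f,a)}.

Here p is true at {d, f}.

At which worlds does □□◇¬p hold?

{b, d, e, f}

a: successors {a, b}; □◇¬p there: a:T, b:F. ✗
b: successors {c}; □◇¬p there: c:T. ✓
c: successors {d}; □◇¬p there: d:F. ✗
d: successors {e}; □◇¬p there: e:T. ✓
e: successors {f}; □◇¬p there: f:T. ✓
f: successors {a}; □◇¬p there: a:T. ✓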